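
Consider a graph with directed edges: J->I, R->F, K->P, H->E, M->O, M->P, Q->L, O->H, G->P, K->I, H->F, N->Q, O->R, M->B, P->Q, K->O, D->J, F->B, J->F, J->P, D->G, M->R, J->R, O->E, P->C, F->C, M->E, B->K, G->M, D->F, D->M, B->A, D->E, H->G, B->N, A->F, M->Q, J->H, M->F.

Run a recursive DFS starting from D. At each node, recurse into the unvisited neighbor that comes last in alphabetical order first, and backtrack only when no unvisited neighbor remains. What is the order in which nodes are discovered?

D M R F C B N Q L K P O H G E I A J

Visit D
D → M
M → R
R → F
F → C
F → B
B → N
N → Q
Q → L
B → K
K → P
K → O
O → H
H → G
H → E
K → I
B → A
D → J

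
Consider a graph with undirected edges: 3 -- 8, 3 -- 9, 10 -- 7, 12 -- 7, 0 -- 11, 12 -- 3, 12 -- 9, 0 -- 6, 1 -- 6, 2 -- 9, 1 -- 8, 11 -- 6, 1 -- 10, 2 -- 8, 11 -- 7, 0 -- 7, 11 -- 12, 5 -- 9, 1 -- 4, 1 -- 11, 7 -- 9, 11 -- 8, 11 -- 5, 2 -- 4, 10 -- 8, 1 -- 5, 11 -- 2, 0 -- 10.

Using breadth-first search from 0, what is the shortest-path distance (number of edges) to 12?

2

Level 0: 0
Level 1: 6, 7, 10, 11
Level 2: 1, 2, 5, 8, 9, 12
Level 3: 3, 4
12 first appears at level 2.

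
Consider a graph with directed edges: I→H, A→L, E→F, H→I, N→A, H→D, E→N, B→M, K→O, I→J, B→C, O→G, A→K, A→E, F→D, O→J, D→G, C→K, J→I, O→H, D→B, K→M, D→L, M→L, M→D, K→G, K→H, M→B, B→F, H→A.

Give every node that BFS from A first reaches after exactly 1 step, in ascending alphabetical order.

Level 0: A
Level 1: E, K, L
Level 2: F, G, H, M, N, O
Level 3: B, D, I, J
Level 4: C

E, K, L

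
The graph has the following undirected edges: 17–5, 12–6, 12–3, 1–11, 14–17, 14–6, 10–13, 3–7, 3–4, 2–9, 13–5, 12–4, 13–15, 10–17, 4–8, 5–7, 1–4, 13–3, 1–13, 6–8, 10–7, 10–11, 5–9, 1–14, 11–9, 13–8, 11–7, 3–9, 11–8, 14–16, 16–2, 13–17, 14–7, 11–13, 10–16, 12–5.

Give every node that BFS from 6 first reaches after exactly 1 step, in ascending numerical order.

8, 12, 14

Level 0: 6
Level 1: 8, 12, 14
Level 2: 1, 3, 4, 5, 7, 11, 13, 16, 17
Level 3: 2, 9, 10, 15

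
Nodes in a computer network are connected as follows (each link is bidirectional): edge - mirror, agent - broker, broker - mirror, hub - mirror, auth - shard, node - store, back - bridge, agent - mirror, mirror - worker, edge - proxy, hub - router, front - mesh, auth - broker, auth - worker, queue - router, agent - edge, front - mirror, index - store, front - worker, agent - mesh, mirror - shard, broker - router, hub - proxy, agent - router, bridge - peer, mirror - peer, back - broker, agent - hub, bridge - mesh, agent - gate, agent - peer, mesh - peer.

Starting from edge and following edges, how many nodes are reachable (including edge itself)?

17

BFS from edge visits: edge, agent, mirror, proxy, broker, gate, hub, mesh, peer, router, front, shard, worker, auth, back, bridge, queue
Reachable nodes: 17 of 20 total.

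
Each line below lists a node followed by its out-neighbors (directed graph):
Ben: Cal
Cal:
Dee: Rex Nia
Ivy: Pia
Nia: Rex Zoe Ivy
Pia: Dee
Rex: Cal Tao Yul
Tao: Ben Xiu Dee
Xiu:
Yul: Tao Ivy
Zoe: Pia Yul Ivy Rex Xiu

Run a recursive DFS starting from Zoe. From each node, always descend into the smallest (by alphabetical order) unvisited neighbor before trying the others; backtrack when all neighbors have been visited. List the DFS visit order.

Zoe Ivy Pia Dee Nia Rex Cal Tao Ben Xiu Yul

Visit Zoe
Zoe → Ivy
Ivy → Pia
Pia → Dee
Dee → Nia
Nia → Rex
Rex → Cal
Rex → Tao
Tao → Ben
Tao → Xiu
Rex → Yul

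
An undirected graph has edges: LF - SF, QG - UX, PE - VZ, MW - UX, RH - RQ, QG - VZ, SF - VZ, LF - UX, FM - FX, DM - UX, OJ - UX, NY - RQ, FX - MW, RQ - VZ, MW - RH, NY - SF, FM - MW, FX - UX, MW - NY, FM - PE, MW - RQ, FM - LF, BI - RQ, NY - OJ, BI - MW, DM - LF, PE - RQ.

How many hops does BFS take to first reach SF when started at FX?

3

Level 0: FX
Level 1: FM, MW, UX
Level 2: BI, DM, LF, NY, OJ, PE, QG, RH, RQ
Level 3: SF, VZ
SF first appears at level 3.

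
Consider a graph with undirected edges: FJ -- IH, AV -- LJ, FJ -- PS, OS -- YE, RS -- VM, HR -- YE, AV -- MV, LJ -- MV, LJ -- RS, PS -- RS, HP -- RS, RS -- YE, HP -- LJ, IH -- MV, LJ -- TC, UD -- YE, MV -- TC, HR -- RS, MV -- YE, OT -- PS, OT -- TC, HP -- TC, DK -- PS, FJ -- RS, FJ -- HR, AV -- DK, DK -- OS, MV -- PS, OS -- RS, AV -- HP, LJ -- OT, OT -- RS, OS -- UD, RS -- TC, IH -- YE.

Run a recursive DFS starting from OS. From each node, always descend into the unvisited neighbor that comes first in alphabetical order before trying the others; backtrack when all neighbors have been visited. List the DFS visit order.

OS -> DK -> AV -> HP -> LJ -> MV -> IH -> FJ -> HR -> RS -> OT -> PS -> TC -> VM -> YE -> UD

Visit OS
OS → DK
DK → AV
AV → HP
HP → LJ
LJ → MV
MV → IH
IH → FJ
FJ → HR
HR → RS
RS → OT
OT → PS
OT → TC
RS → VM
RS → YE
YE → UD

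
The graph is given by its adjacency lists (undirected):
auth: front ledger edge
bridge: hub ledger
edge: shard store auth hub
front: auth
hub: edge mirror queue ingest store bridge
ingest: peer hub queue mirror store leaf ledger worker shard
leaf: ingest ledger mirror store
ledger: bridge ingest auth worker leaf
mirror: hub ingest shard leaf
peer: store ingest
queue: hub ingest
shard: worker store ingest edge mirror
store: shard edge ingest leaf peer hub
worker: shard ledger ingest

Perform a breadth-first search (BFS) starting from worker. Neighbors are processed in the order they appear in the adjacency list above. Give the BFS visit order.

Visit worker; enqueue shard, ledger, ingest → queue [shard, ledger, ingest]
Visit shard; enqueue store, edge, mirror → queue [ledger, ingest, store, edge, mirror]
Visit ledger; enqueue bridge, auth, leaf → queue [ingest, store, edge, mirror, bridge, auth, leaf]
Visit ingest; enqueue peer, hub, queue → queue [store, edge, mirror, bridge, auth, leaf, peer, hub, queue]
Visit store → queue [edge, mirror, bridge, auth, leaf, peer, hub, queue]
Visit edge → queue [mirror, bridge, auth, leaf, peer, hub, queue]
Visit mirror → queue [bridge, auth, leaf, peer, hub, queue]
Visit bridge → queue [auth, leaf, peer, hub, queue]
Visit auth; enqueue front → queue [leaf, peer, hub, queue, front]
Visit leaf → queue [peer, hub, queue, front]
Visit peer → queue [hub, queue, front]
Visit hub → queue [queue, front]
Visit queue → queue [front]
Visit front → queue []

worker, shard, ledger, ingest, store, edge, mirror, bridge, auth, leaf, peer, hub, queue, front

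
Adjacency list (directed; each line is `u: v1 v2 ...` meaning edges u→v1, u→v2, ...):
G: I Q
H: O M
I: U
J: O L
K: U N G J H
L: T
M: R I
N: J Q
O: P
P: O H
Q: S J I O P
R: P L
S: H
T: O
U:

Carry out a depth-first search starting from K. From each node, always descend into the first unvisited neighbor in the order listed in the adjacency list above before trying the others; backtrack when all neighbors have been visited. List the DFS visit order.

K, U, N, J, O, P, H, M, R, L, T, I, Q, S, G

Visit K
K → U
K → N
N → J
J → O
O → P
P → H
H → M
M → R
R → L
L → T
M → I
N → Q
Q → S
K → G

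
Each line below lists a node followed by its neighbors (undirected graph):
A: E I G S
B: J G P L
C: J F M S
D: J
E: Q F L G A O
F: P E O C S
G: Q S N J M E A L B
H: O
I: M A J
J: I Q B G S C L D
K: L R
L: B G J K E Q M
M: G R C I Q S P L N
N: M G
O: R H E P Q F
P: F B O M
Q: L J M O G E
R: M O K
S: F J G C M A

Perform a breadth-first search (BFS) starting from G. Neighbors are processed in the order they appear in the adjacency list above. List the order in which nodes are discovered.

G -> Q -> S -> N -> J -> M -> E -> A -> L -> B -> O -> F -> C -> I -> D -> R -> P -> K -> H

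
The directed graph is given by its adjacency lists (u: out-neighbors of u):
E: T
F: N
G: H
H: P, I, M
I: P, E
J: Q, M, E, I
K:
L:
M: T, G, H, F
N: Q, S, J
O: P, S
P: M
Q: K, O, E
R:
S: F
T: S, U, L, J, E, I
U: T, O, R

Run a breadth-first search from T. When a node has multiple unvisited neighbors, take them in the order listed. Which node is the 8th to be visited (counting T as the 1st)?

Visit T; enqueue S, U, L, J, E, I → queue [S, U, L, J, E, I]
Visit S; enqueue F → queue [U, L, J, E, I, F]
Visit U; enqueue O, R → queue [L, J, E, I, F, O, R]
Visit L → queue [J, E, I, F, O, R]
Visit J; enqueue Q, M → queue [E, I, F, O, R, Q, M]
Visit E → queue [I, F, O, R, Q, M]
Visit I; enqueue P → queue [F, O, R, Q, M, P]
Visit F; enqueue N → queue [O, R, Q, M, P, N]
Visit O → queue [R, Q, M, P, N]
Visit R → queue [Q, M, P, N]
Visit Q; enqueue K → queue [M, P, N, K]
Visit M; enqueue G, H → queue [P, N, K, G, H]
Visit P → queue [N, K, G, H]
Visit N → queue [K, G, H]
Visit K → queue [G, H]
Visit G → queue [H]
Visit H → queue []

Visit order: T, S, U, L, J, E, I, F, O, R, Q, M, P, N, K, G, H

F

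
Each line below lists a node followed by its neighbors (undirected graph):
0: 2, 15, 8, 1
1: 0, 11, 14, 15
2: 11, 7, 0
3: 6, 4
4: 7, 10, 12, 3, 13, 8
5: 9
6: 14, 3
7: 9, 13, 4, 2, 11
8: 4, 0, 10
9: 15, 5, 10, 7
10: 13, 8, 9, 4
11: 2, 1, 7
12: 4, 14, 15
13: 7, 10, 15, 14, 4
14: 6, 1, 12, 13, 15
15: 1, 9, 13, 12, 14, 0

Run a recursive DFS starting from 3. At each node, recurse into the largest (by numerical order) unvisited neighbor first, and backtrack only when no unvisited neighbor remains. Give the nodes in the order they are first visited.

3 → 6 → 14 → 15 → 13 → 10 → 9 → 7 → 11 → 2 → 0 → 8 → 4 → 12 → 1 → 5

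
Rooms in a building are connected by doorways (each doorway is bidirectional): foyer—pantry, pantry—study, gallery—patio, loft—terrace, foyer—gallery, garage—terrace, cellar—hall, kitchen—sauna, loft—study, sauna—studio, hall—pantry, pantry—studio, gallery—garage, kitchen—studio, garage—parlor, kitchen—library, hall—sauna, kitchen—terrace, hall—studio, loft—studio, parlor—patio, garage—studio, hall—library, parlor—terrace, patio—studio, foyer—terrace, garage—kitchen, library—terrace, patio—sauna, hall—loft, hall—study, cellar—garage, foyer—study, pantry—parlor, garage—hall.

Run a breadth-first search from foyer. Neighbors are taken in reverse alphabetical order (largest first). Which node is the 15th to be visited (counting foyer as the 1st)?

Visit foyer; enqueue terrace, study, pantry, gallery → queue [terrace, study, pantry, gallery]
Visit terrace; enqueue parlor, loft, library, kitchen, garage → queue [study, pantry, gallery, parlor, loft, library, kitchen, garage]
Visit study; enqueue hall → queue [pantry, gallery, parlor, loft, library, kitchen, garage, hall]
Visit pantry; enqueue studio → queue [gallery, parlor, loft, library, kitchen, garage, hall, studio]
Visit gallery; enqueue patio → queue [parlor, loft, library, kitchen, garage, hall, studio, patio]
Visit parlor → queue [loft, library, kitchen, garage, hall, studio, patio]
Visit loft → queue [library, kitchen, garage, hall, studio, patio]
Visit library → queue [kitchen, garage, hall, studio, patio]
Visit kitchen; enqueue sauna → queue [garage, hall, studio, patio, sauna]
Visit garage; enqueue cellar → queue [hall, studio, patio, sauna, cellar]
Visit hall → queue [studio, patio, sauna, cellar]
Visit studio → queue [patio, sauna, cellar]
Visit patio → queue [sauna, cellar]
Visit sauna → queue [cellar]
Visit cellar → queue []

Visit order: foyer, terrace, study, pantry, gallery, parlor, loft, library, kitchen, garage, hall, studio, patio, sauna, cellar

cellar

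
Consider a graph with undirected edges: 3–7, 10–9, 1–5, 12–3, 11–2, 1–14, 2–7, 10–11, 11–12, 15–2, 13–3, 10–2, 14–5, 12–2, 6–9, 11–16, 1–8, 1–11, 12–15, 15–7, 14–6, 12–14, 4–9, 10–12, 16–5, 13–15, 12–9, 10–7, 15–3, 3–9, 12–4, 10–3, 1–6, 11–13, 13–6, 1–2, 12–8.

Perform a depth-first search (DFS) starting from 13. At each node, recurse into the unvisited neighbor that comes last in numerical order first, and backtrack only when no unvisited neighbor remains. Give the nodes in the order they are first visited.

Visit 13
13 → 15
15 → 12
12 → 14
14 → 6
6 → 9
9 → 10
10 → 11
11 → 16
16 → 5
5 → 1
1 → 8
1 → 2
2 → 7
7 → 3
9 → 4

13, 15, 12, 14, 6, 9, 10, 11, 16, 5, 1, 8, 2, 7, 3, 4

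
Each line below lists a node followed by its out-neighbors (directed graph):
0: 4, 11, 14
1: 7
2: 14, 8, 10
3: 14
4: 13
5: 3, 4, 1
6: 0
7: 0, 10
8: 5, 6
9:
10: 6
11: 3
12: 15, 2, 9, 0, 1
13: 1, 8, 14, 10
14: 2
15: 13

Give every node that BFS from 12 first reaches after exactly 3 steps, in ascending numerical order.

3, 5, 6

Level 0: 12
Level 1: 0, 1, 2, 9, 15
Level 2: 4, 7, 8, 10, 11, 13, 14
Level 3: 3, 5, 6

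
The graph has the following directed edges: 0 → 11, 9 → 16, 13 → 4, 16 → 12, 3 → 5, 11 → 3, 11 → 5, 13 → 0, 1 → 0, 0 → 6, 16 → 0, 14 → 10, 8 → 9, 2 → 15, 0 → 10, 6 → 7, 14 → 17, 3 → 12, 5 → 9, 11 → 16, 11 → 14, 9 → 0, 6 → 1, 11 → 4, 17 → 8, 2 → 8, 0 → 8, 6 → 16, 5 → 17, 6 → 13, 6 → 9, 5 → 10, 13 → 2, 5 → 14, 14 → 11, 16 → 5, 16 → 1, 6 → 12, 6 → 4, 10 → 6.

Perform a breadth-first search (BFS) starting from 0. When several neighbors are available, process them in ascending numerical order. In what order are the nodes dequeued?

0, 6, 8, 10, 11, 1, 4, 7, 9, 12, 13, 16, 3, 5, 14, 2, 17, 15

Visit 0; enqueue 6, 8, 10, 11 → queue [6, 8, 10, 11]
Visit 6; enqueue 1, 4, 7, 9, 12, 13, 16 → queue [8, 10, 11, 1, 4, 7, 9, 12, 13, 16]
Visit 8 → queue [10, 11, 1, 4, 7, 9, 12, 13, 16]
Visit 10 → queue [11, 1, 4, 7, 9, 12, 13, 16]
Visit 11; enqueue 3, 5, 14 → queue [1, 4, 7, 9, 12, 13, 16, 3, 5, 14]
Visit 1 → queue [4, 7, 9, 12, 13, 16, 3, 5, 14]
Visit 4 → queue [7, 9, 12, 13, 16, 3, 5, 14]
Visit 7 → queue [9, 12, 13, 16, 3, 5, 14]
Visit 9 → queue [12, 13, 16, 3, 5, 14]
Visit 12 → queue [13, 16, 3, 5, 14]
Visit 13; enqueue 2 → queue [16, 3, 5, 14, 2]
Visit 16 → queue [3, 5, 14, 2]
Visit 3 → queue [5, 14, 2]
Visit 5; enqueue 17 → queue [14, 2, 17]
Visit 14 → queue [2, 17]
Visit 2; enqueue 15 → queue [17, 15]
Visit 17 → queue [15]
Visit 15 → queue []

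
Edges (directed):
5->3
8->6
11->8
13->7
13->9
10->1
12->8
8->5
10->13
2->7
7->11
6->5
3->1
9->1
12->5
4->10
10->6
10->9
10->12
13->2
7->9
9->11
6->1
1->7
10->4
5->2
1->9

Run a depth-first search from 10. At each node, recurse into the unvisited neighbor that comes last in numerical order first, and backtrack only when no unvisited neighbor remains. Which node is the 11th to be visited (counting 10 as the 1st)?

2

Visit 10
10 → 13
13 → 9
9 → 11
11 → 8
8 → 6
6 → 5
5 → 3
3 → 1
1 → 7
5 → 2
10 → 12
10 → 4

Visit order: 10, 13, 9, 11, 8, 6, 5, 3, 1, 7, 2, 12, 4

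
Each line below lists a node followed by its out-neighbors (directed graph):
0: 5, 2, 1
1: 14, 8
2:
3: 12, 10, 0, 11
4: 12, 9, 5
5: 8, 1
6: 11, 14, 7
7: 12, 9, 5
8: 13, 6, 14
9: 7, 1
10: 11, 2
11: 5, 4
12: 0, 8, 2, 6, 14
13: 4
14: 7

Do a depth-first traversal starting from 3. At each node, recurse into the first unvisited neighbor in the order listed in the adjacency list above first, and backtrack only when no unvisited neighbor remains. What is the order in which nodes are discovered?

Visit 3
3 → 12
12 → 0
0 → 5
5 → 8
8 → 13
13 → 4
4 → 9
9 → 7
9 → 1
1 → 14
8 → 6
6 → 11
0 → 2
3 → 10

3 12 0 5 8 13 4 9 7 1 14 6 11 2 10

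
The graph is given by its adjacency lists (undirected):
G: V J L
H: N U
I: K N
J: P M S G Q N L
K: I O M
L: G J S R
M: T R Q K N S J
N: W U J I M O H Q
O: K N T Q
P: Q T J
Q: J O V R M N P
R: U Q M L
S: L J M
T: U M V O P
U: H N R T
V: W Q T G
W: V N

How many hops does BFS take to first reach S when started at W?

3

Level 0: W
Level 1: N, V
Level 2: G, H, I, J, M, O, Q, T, U
Level 3: K, L, P, R, S
S first appears at level 3.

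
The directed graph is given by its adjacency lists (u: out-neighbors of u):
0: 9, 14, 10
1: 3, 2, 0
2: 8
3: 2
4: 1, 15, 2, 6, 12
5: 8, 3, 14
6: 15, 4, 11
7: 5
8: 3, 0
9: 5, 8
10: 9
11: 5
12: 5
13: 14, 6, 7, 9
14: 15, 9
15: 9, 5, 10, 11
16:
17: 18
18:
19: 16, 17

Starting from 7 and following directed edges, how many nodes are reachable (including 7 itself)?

BFS from 7 visits: 7, 5, 8, 3, 14, 0, 2, 15, 9, 10, 11
Reachable nodes: 11 of 20 total.

11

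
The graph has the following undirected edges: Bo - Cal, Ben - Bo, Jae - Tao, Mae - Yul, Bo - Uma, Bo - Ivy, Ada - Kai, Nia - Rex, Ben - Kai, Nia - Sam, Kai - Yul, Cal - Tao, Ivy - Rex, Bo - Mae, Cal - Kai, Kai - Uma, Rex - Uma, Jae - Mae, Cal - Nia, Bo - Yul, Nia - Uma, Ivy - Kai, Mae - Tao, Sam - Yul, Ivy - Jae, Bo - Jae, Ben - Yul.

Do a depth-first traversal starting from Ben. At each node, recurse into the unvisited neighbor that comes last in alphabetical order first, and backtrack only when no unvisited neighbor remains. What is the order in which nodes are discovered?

Ben → Yul → Sam → Nia → Uma → Rex → Ivy → Kai → Cal → Tao → Mae → Jae → Bo → Ada

Visit Ben
Ben → Yul
Yul → Sam
Sam → Nia
Nia → Uma
Uma → Rex
Rex → Ivy
Ivy → Kai
Kai → Cal
Cal → Tao
Tao → Mae
Mae → Jae
Jae → Bo
Kai → Ada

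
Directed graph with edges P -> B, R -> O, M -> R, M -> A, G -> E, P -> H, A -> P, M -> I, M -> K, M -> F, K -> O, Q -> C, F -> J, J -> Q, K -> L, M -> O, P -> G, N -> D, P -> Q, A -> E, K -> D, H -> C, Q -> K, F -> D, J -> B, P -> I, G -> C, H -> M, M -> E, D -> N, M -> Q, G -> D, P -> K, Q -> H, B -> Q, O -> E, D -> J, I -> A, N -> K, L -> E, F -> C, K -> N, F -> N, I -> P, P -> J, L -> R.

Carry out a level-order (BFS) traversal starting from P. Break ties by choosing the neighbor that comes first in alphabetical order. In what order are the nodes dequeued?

Visit P; enqueue B, G, H, I, J, K, Q → queue [B, G, H, I, J, K, Q]
Visit B → queue [G, H, I, J, K, Q]
Visit G; enqueue C, D, E → queue [H, I, J, K, Q, C, D, E]
Visit H; enqueue M → queue [I, J, K, Q, C, D, E, M]
Visit I; enqueue A → queue [J, K, Q, C, D, E, M, A]
Visit J → queue [K, Q, C, D, E, M, A]
Visit K; enqueue L, N, O → queue [Q, C, D, E, M, A, L, N, O]
Visit Q → queue [C, D, E, M, A, L, N, O]
Visit C → queue [D, E, M, A, L, N, O]
Visit D → queue [E, M, A, L, N, O]
Visit E → queue [M, A, L, N, O]
Visit M; enqueue F, R → queue [A, L, N, O, F, R]
Visit A → queue [L, N, O, F, R]
Visit L → queue [N, O, F, R]
Visit N → queue [O, F, R]
Visit O → queue [F, R]
Visit F → queue [R]
Visit R → queue []

P → B → G → H → I → J → K → Q → C → D → E → M → A → L → N → O → F → R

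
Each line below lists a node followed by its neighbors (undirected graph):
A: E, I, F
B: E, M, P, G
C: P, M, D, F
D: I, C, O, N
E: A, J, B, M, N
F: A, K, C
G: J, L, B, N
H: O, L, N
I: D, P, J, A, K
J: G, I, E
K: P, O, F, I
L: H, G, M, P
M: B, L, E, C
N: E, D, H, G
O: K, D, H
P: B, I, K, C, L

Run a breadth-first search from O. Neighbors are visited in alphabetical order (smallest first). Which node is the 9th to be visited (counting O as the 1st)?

Visit O; enqueue D, H, K → queue [D, H, K]
Visit D; enqueue C, I, N → queue [H, K, C, I, N]
Visit H; enqueue L → queue [K, C, I, N, L]
Visit K; enqueue F, P → queue [C, I, N, L, F, P]
Visit C; enqueue M → queue [I, N, L, F, P, M]
Visit I; enqueue A, J → queue [N, L, F, P, M, A, J]
Visit N; enqueue E, G → queue [L, F, P, M, A, J, E, G]
Visit L → queue [F, P, M, A, J, E, G]
Visit F → queue [P, M, A, J, E, G]
Visit P; enqueue B → queue [M, A, J, E, G, B]
Visit M → queue [A, J, E, G, B]
Visit A → queue [J, E, G, B]
Visit J → queue [E, G, B]
Visit E → queue [G, B]
Visit G → queue [B]
Visit B → queue []

Visit order: O, D, H, K, C, I, N, L, F, P, M, A, J, E, G, B

F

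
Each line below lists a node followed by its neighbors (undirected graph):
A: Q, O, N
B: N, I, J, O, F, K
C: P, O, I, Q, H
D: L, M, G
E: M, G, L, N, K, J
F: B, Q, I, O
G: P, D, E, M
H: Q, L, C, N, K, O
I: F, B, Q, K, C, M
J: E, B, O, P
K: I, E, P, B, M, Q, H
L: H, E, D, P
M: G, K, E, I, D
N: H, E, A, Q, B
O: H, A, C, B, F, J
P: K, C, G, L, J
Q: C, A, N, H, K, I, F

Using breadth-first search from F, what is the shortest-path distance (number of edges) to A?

Level 0: F
Level 1: B, I, O, Q
Level 2: A, C, H, J, K, M, N
Level 3: D, E, G, L, P
A first appears at level 2.

2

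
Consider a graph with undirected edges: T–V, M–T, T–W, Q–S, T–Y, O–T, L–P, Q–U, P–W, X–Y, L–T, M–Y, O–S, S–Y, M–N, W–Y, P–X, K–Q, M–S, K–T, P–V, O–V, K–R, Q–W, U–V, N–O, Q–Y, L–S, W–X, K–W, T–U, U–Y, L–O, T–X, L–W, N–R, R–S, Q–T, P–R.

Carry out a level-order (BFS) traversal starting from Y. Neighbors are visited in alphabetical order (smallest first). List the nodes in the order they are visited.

Visit Y; enqueue M, Q, S, T, U, W, X → queue [M, Q, S, T, U, W, X]
Visit M; enqueue N → queue [Q, S, T, U, W, X, N]
Visit Q; enqueue K → queue [S, T, U, W, X, N, K]
Visit S; enqueue L, O, R → queue [T, U, W, X, N, K, L, O, R]
Visit T; enqueue V → queue [U, W, X, N, K, L, O, R, V]
Visit U → queue [W, X, N, K, L, O, R, V]
Visit W; enqueue P → queue [X, N, K, L, O, R, V, P]
Visit X → queue [N, K, L, O, R, V, P]
Visit N → queue [K, L, O, R, V, P]
Visit K → queue [L, O, R, V, P]
Visit L → queue [O, R, V, P]
Visit O → queue [R, V, P]
Visit R → queue [V, P]
Visit V → queue [P]
Visit P → queue []

Y, M, Q, S, T, U, W, X, N, K, L, O, R, V, P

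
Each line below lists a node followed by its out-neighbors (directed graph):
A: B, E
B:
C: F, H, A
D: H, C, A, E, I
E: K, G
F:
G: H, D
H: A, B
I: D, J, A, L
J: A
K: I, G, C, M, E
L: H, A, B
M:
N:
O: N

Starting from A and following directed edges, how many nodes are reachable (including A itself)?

13

BFS from A visits: A, B, E, K, G, I, C, M, H, D, J, L, F
Reachable nodes: 13 of 15 total.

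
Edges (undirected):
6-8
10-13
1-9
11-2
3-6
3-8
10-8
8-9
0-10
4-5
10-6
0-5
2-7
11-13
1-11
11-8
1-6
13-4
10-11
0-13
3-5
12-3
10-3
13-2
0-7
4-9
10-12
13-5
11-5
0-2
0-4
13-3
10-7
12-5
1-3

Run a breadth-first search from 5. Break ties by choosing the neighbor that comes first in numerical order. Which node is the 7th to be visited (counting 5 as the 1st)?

13

Visit 5; enqueue 0, 3, 4, 11, 12, 13 → queue [0, 3, 4, 11, 12, 13]
Visit 0; enqueue 2, 7, 10 → queue [3, 4, 11, 12, 13, 2, 7, 10]
Visit 3; enqueue 1, 6, 8 → queue [4, 11, 12, 13, 2, 7, 10, 1, 6, 8]
Visit 4; enqueue 9 → queue [11, 12, 13, 2, 7, 10, 1, 6, 8, 9]
Visit 11 → queue [12, 13, 2, 7, 10, 1, 6, 8, 9]
Visit 12 → queue [13, 2, 7, 10, 1, 6, 8, 9]
Visit 13 → queue [2, 7, 10, 1, 6, 8, 9]
Visit 2 → queue [7, 10, 1, 6, 8, 9]
Visit 7 → queue [10, 1, 6, 8, 9]
Visit 10 → queue [1, 6, 8, 9]
Visit 1 → queue [6, 8, 9]
Visit 6 → queue [8, 9]
Visit 8 → queue [9]
Visit 9 → queue []

Visit order: 5, 0, 3, 4, 11, 12, 13, 2, 7, 10, 1, 6, 8, 9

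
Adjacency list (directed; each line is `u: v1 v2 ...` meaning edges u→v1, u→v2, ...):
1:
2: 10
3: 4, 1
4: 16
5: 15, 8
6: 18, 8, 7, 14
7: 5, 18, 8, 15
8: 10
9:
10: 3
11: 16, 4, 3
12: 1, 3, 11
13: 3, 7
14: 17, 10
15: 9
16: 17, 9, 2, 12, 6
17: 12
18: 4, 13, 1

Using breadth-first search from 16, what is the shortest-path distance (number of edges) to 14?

2

Level 0: 16
Level 1: 2, 6, 9, 12, 17
Level 2: 1, 3, 7, 8, 10, 11, 14, 18
Level 3: 4, 5, 13, 15
14 first appears at level 2.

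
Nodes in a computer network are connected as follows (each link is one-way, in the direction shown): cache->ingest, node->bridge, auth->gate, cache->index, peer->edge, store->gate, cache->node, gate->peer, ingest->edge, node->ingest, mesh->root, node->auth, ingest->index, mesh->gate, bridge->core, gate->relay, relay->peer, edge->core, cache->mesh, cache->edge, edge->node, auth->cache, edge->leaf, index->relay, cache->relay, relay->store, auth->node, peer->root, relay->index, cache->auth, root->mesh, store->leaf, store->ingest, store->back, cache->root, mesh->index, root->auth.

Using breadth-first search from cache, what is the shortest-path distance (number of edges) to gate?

Level 0: cache
Level 1: auth, edge, index, ingest, mesh, node, relay, root
Level 2: bridge, core, gate, leaf, peer, store
Level 3: back
gate first appears at level 2.

2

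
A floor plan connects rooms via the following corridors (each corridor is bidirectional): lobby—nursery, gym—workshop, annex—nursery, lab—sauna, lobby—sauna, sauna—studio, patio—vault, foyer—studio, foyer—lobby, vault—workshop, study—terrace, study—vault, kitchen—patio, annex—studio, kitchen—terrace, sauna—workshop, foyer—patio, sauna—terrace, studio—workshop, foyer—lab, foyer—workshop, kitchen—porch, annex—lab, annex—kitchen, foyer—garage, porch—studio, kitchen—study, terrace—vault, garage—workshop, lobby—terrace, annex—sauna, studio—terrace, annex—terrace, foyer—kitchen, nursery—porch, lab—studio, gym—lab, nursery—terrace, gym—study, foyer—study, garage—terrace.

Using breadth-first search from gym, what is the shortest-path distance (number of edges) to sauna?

Level 0: gym
Level 1: lab, study, workshop
Level 2: annex, foyer, garage, kitchen, sauna, studio, terrace, vault
Level 3: lobby, nursery, patio, porch
sauna first appears at level 2.

2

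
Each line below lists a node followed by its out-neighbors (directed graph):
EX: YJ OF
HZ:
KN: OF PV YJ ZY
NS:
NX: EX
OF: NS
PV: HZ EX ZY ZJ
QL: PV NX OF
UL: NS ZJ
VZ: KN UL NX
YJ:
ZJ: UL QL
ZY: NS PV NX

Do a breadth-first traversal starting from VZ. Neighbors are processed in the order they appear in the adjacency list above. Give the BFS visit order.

VZ, KN, UL, NX, OF, PV, YJ, ZY, NS, ZJ, EX, HZ, QL

Visit VZ; enqueue KN, UL, NX → queue [KN, UL, NX]
Visit KN; enqueue OF, PV, YJ, ZY → queue [UL, NX, OF, PV, YJ, ZY]
Visit UL; enqueue NS, ZJ → queue [NX, OF, PV, YJ, ZY, NS, ZJ]
Visit NX; enqueue EX → queue [OF, PV, YJ, ZY, NS, ZJ, EX]
Visit OF → queue [PV, YJ, ZY, NS, ZJ, EX]
Visit PV; enqueue HZ → queue [YJ, ZY, NS, ZJ, EX, HZ]
Visit YJ → queue [ZY, NS, ZJ, EX, HZ]
Visit ZY → queue [NS, ZJ, EX, HZ]
Visit NS → queue [ZJ, EX, HZ]
Visit ZJ; enqueue QL → queue [EX, HZ, QL]
Visit EX → queue [HZ, QL]
Visit HZ → queue [QL]
Visit QL → queue []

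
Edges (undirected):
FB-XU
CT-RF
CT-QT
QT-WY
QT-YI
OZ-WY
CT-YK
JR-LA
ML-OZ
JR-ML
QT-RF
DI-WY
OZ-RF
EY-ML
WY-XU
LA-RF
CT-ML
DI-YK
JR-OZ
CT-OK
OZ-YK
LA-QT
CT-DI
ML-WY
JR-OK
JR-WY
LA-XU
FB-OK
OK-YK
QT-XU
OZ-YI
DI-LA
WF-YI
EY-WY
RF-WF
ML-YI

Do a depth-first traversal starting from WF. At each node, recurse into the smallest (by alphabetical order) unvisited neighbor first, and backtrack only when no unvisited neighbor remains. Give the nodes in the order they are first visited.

Visit WF
WF → RF
RF → CT
CT → DI
DI → LA
LA → JR
JR → ML
ML → EY
EY → WY
WY → OZ
OZ → YI
YI → QT
QT → XU
XU → FB
FB → OK
OK → YK

WF RF CT DI LA JR ML EY WY OZ YI QT XU FB OK YK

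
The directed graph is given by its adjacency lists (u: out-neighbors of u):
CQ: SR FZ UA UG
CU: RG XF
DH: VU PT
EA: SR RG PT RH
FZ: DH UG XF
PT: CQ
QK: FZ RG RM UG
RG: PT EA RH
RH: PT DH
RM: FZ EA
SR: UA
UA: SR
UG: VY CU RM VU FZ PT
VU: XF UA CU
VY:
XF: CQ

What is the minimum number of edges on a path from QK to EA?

2

Level 0: QK
Level 1: FZ, RG, RM, UG
Level 2: CU, DH, EA, PT, RH, VU, VY, XF
Level 3: CQ, SR, UA
EA first appears at level 2.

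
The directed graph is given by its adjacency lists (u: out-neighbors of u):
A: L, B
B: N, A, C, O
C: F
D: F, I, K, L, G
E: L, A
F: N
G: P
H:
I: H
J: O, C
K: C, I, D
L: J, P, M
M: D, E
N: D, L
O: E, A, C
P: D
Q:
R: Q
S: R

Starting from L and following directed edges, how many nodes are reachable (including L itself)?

16

BFS from L visits: L, J, M, P, C, O, D, E, F, A, G, I, K, N, B, H
Reachable nodes: 16 of 19 total.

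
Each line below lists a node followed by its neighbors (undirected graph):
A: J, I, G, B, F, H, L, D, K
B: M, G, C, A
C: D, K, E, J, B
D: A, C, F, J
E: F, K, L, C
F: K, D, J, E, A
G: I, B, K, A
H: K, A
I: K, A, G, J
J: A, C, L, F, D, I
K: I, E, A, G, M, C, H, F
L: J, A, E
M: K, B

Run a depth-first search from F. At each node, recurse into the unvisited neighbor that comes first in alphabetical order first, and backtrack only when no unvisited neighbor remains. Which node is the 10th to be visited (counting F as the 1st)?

E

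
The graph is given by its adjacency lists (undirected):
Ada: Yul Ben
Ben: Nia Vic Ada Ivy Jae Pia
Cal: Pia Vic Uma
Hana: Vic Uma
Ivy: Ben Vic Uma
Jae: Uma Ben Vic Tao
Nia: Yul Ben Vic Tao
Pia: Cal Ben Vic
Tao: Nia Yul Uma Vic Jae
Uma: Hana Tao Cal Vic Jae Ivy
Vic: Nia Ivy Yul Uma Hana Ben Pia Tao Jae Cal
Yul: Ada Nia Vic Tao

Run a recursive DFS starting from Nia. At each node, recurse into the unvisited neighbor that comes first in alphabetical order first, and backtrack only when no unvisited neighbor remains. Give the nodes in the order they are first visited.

Nia Ben Ada Yul Tao Jae Uma Cal Pia Vic Hana Ivy

Visit Nia
Nia → Ben
Ben → Ada
Ada → Yul
Yul → Tao
Tao → Jae
Jae → Uma
Uma → Cal
Cal → Pia
Pia → Vic
Vic → Hana
Vic → Ivy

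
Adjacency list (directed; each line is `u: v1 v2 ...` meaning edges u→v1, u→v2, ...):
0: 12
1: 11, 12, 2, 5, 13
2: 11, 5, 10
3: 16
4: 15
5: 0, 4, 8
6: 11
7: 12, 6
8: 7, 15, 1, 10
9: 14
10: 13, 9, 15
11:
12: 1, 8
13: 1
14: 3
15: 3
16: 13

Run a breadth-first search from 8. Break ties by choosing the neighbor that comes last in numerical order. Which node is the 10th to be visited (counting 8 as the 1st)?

Visit 8; enqueue 15, 10, 7, 1 → queue [15, 10, 7, 1]
Visit 15; enqueue 3 → queue [10, 7, 1, 3]
Visit 10; enqueue 13, 9 → queue [7, 1, 3, 13, 9]
Visit 7; enqueue 12, 6 → queue [1, 3, 13, 9, 12, 6]
Visit 1; enqueue 11, 5, 2 → queue [3, 13, 9, 12, 6, 11, 5, 2]
Visit 3; enqueue 16 → queue [13, 9, 12, 6, 11, 5, 2, 16]
Visit 13 → queue [9, 12, 6, 11, 5, 2, 16]
Visit 9; enqueue 14 → queue [12, 6, 11, 5, 2, 16, 14]
Visit 12 → queue [6, 11, 5, 2, 16, 14]
Visit 6 → queue [11, 5, 2, 16, 14]
Visit 11 → queue [5, 2, 16, 14]
Visit 5; enqueue 4, 0 → queue [2, 16, 14, 4, 0]
Visit 2 → queue [16, 14, 4, 0]
Visit 16 → queue [14, 4, 0]
Visit 14 → queue [4, 0]
Visit 4 → queue [0]
Visit 0 → queue []

Visit order: 8, 15, 10, 7, 1, 3, 13, 9, 12, 6, 11, 5, 2, 16, 14, 4, 0

6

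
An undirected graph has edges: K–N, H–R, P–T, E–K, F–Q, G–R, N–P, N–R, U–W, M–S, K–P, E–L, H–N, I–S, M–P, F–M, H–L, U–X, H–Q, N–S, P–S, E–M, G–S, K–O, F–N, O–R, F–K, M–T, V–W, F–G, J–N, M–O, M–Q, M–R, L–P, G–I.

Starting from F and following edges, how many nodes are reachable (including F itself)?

BFS from F visits: F, Q, N, M, K, G, H, S, R, P, J, T, O, E, I, L
Reachable nodes: 16 of 20 total.

16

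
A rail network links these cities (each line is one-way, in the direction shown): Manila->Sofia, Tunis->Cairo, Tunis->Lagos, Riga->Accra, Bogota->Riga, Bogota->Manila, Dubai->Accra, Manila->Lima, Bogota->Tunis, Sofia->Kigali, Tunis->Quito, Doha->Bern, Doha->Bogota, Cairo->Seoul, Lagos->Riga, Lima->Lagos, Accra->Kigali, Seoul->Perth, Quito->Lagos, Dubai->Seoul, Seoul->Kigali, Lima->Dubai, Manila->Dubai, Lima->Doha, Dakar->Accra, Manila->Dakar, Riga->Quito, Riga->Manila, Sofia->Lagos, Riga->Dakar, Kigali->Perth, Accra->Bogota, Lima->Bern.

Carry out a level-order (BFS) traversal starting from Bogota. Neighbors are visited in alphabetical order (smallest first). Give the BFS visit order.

Bogota → Manila → Riga → Tunis → Dakar → Dubai → Lima → Sofia → Accra → Quito → Cairo → Lagos → Seoul → Bern → Doha → Kigali → Perth

Visit Bogota; enqueue Manila, Riga, Tunis → queue [Manila, Riga, Tunis]
Visit Manila; enqueue Dakar, Dubai, Lima, Sofia → queue [Riga, Tunis, Dakar, Dubai, Lima, Sofia]
Visit Riga; enqueue Accra, Quito → queue [Tunis, Dakar, Dubai, Lima, Sofia, Accra, Quito]
Visit Tunis; enqueue Cairo, Lagos → queue [Dakar, Dubai, Lima, Sofia, Accra, Quito, Cairo, Lagos]
Visit Dakar → queue [Dubai, Lima, Sofia, Accra, Quito, Cairo, Lagos]
Visit Dubai; enqueue Seoul → queue [Lima, Sofia, Accra, Quito, Cairo, Lagos, Seoul]
Visit Lima; enqueue Bern, Doha → queue [Sofia, Accra, Quito, Cairo, Lagos, Seoul, Bern, Doha]
Visit Sofia; enqueue Kigali → queue [Accra, Quito, Cairo, Lagos, Seoul, Bern, Doha, Kigali]
Visit Accra → queue [Quito, Cairo, Lagos, Seoul, Bern, Doha, Kigali]
Visit Quito → queue [Cairo, Lagos, Seoul, Bern, Doha, Kigali]
Visit Cairo → queue [Lagos, Seoul, Bern, Doha, Kigali]
Visit Lagos → queue [Seoul, Bern, Doha, Kigali]
Visit Seoul; enqueue Perth → queue [Bern, Doha, Kigali, Perth]
Visit Bern → queue [Doha, Kigali, Perth]
Visit Doha → queue [Kigali, Perth]
Visit Kigali → queue [Perth]
Visit Perth → queue []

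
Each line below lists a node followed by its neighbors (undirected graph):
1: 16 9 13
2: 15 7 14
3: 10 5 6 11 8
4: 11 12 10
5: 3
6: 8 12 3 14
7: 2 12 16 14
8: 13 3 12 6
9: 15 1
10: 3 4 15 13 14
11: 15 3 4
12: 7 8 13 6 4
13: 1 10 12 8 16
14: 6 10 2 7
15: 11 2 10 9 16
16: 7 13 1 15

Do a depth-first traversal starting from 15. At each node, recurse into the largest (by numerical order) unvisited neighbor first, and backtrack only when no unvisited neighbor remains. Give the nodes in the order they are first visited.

15 -> 16 -> 13 -> 12 -> 8 -> 6 -> 14 -> 10 -> 4 -> 11 -> 3 -> 5 -> 7 -> 2 -> 1 -> 9

Visit 15
15 → 16
16 → 13
13 → 12
12 → 8
8 → 6
6 → 14
14 → 10
10 → 4
4 → 11
11 → 3
3 → 5
14 → 7
7 → 2
13 → 1
1 → 9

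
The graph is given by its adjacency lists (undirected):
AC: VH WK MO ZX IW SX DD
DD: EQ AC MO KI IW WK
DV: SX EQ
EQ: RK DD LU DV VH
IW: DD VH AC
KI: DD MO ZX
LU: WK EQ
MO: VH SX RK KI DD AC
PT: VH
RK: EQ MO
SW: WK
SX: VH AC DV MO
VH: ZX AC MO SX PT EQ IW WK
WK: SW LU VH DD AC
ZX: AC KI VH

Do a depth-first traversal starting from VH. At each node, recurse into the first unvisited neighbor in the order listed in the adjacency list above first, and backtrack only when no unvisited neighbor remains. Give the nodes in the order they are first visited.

VH ZX AC WK SW LU EQ RK MO SX DV KI DD IW PT

Visit VH
VH → ZX
ZX → AC
AC → WK
WK → SW
WK → LU
LU → EQ
EQ → RK
RK → MO
MO → SX
SX → DV
MO → KI
KI → DD
DD → IW
VH → PT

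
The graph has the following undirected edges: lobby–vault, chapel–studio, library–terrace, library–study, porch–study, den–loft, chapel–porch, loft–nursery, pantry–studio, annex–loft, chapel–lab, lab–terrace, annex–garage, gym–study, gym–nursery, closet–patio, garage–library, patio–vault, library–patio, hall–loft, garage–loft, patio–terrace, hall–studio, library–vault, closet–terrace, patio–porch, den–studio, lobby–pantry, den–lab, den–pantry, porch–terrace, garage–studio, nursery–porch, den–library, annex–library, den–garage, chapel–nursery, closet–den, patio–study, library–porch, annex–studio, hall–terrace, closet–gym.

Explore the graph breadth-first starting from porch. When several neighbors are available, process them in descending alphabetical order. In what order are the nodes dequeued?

porch → terrace → study → patio → nursery → library → chapel → lab → hall → closet → gym → vault → loft → garage → den → annex → studio → lobby → pantry

Visit porch; enqueue terrace, study, patio, nursery, library, chapel → queue [terrace, study, patio, nursery, library, chapel]
Visit terrace; enqueue lab, hall, closet → queue [study, patio, nursery, library, chapel, lab, hall, closet]
Visit study; enqueue gym → queue [patio, nursery, library, chapel, lab, hall, closet, gym]
Visit patio; enqueue vault → queue [nursery, library, chapel, lab, hall, closet, gym, vault]
Visit nursery; enqueue loft → queue [library, chapel, lab, hall, closet, gym, vault, loft]
Visit library; enqueue garage, den, annex → queue [chapel, lab, hall, closet, gym, vault, loft, garage, den, annex]
Visit chapel; enqueue studio → queue [lab, hall, closet, gym, vault, loft, garage, den, annex, studio]
Visit lab → queue [hall, closet, gym, vault, loft, garage, den, annex, studio]
Visit hall → queue [closet, gym, vault, loft, garage, den, annex, studio]
Visit closet → queue [gym, vault, loft, garage, den, annex, studio]
Visit gym → queue [vault, loft, garage, den, annex, studio]
Visit vault; enqueue lobby → queue [loft, garage, den, annex, studio, lobby]
Visit loft → queue [garage, den, annex, studio, lobby]
Visit garage → queue [den, annex, studio, lobby]
Visit den; enqueue pantry → queue [annex, studio, lobby, pantry]
Visit annex → queue [studio, lobby, pantry]
Visit studio → queue [lobby, pantry]
Visit lobby → queue [pantry]
Visit pantry → queue []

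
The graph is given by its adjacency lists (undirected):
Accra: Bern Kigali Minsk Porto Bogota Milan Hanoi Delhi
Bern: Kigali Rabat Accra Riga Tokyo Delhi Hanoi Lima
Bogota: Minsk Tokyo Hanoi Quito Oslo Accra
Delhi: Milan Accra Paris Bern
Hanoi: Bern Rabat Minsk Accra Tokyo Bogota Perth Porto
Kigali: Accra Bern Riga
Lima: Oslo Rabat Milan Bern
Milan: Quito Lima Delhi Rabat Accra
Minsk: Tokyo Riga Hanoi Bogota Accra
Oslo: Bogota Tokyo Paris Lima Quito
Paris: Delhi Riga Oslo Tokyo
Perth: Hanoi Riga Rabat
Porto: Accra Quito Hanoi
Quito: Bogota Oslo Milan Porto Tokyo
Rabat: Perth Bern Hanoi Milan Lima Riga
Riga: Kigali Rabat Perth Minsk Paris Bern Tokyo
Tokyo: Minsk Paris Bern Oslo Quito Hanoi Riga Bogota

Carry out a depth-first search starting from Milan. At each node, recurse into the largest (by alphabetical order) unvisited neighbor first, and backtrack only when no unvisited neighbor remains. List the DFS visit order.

Visit Milan
Milan → Rabat
Rabat → Riga
Riga → Tokyo
Tokyo → Quito
Quito → Porto
Porto → Hanoi
Hanoi → Perth
Hanoi → Minsk
Minsk → Bogota
Bogota → Oslo
Oslo → Paris
Paris → Delhi
Delhi → Bern
Bern → Lima
Bern → Kigali
Kigali → Accra

Milan → Rabat → Riga → Tokyo → Quito → Porto → Hanoi → Perth → Minsk → Bogota → Oslo → Paris → Delhi → Bern → Lima → Kigali → Accra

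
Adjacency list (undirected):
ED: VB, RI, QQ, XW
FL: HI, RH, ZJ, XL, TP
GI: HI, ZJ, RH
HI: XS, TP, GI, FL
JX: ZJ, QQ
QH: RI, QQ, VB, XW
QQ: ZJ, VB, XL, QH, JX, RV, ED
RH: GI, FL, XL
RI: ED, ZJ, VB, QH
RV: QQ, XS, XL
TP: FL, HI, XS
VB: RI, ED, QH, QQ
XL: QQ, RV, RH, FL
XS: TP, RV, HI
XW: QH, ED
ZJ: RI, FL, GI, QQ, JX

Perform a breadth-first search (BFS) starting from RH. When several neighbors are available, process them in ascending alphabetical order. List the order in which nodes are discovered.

RH, FL, GI, XL, HI, TP, ZJ, QQ, RV, XS, JX, RI, ED, QH, VB, XW

Visit RH; enqueue FL, GI, XL → queue [FL, GI, XL]
Visit FL; enqueue HI, TP, ZJ → queue [GI, XL, HI, TP, ZJ]
Visit GI → queue [XL, HI, TP, ZJ]
Visit XL; enqueue QQ, RV → queue [HI, TP, ZJ, QQ, RV]
Visit HI; enqueue XS → queue [TP, ZJ, QQ, RV, XS]
Visit TP → queue [ZJ, QQ, RV, XS]
Visit ZJ; enqueue JX, RI → queue [QQ, RV, XS, JX, RI]
Visit QQ; enqueue ED, QH, VB → queue [RV, XS, JX, RI, ED, QH, VB]
Visit RV → queue [XS, JX, RI, ED, QH, VB]
Visit XS → queue [JX, RI, ED, QH, VB]
Visit JX → queue [RI, ED, QH, VB]
Visit RI → queue [ED, QH, VB]
Visit ED; enqueue XW → queue [QH, VB, XW]
Visit QH → queue [VB, XW]
Visit VB → queue [XW]
Visit XW → queue []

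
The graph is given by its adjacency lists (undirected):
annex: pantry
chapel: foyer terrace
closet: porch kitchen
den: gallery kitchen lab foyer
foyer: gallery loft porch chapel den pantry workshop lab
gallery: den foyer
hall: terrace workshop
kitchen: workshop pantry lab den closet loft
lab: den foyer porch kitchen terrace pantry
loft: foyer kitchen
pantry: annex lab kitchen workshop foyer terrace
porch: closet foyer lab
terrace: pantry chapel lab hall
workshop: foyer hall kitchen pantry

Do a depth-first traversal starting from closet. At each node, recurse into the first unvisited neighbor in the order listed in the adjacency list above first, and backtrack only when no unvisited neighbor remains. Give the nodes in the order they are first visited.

closet, porch, foyer, gallery, den, kitchen, workshop, hall, terrace, pantry, annex, lab, chapel, loft

Visit closet
closet → porch
porch → foyer
foyer → gallery
gallery → den
den → kitchen
kitchen → workshop
workshop → hall
hall → terrace
terrace → pantry
pantry → annex
pantry → lab
terrace → chapel
kitchen → loft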